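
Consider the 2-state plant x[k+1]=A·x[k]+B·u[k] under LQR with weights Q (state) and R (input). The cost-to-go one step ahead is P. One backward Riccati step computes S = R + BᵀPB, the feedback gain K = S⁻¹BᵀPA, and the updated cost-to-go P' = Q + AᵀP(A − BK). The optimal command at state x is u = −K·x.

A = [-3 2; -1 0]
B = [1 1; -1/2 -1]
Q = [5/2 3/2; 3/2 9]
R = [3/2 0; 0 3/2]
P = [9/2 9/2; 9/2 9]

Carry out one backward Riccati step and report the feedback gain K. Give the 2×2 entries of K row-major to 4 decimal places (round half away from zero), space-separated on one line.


-2.9032 1.5484 1.8387 -0.5806

BᵀP = [2.2500 0.0000; 0.0000 -4.5000]
S = R + BᵀPB = [3/2 0; 0 3/2] + [2.2500 2.2500; 2.2500 4.5000] = [3.7500 2.2500; 2.2500 6.0000]
BᵀPA = [-6.7500 4.5000; 4.5000 0.0000]
K = S⁻¹·BᵀPA = [-2.9032 1.5484; 1.8387 -0.5806]
A−BK = [-1.9355 1.0323; -0.6129 0.1935]
AᵀP(A−BK) = [48.6290 -22.9355; -22.9355 11.0323]
P' = Q + AᵀP(A−BK) = [51.1290 -21.4355; -21.4355 20.0323]
tr(P') = 71.1613


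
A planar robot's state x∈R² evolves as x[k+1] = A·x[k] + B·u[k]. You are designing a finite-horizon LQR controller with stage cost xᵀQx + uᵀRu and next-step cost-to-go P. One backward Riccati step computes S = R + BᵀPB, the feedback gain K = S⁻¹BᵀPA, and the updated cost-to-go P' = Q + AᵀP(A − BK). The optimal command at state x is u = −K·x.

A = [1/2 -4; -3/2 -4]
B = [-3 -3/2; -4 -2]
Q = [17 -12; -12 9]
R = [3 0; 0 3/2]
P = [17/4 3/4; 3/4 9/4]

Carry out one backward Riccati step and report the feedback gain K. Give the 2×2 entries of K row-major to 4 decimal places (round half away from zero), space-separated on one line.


BᵀP = [-15.7500 -11.2500; -7.8750 -5.6250]
S = R + BᵀPB = [3 0; 0 3/2] + [92.2500 46.1250; 46.1250 23.0625] = [95.2500 46.1250; 46.1250 24.5625]
BᵀPA = [9.0000 108.0000; 4.5000 54.0000]
K = S⁻¹·BᵀPA = [0.0637 0.7639; 0.0637 0.7639]
A−BK = [0.7865 -0.5623; -1.1180 0.5836]
AᵀP(A−BK) = [4.1406 -2.3130; -2.3130 4.2440]
P' = Q + AᵀP(A−BK) = [21.1406 -14.3130; -14.3130 13.2440]
tr(P') = 34.3846

0.0637 0.7639 0.0637 0.7639


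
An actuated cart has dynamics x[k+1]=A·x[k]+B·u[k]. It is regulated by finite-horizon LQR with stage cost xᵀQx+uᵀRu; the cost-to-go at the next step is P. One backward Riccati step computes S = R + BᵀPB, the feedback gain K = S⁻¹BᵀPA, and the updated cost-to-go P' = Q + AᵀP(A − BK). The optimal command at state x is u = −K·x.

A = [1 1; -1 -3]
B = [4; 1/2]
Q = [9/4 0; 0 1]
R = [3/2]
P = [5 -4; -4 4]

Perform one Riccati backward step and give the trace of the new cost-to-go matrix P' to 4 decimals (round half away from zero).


15.7162

BᵀP = [18.0000 -14.0000]
S = R + BᵀPB = [3/2] + [65.0000] = [66.5000]
BᵀPA = [32.0000 60.0000]
K = S⁻¹·BᵀPA = [0.4812 0.9023]
A−BK = [-0.9248 -2.6090; -1.2406 -3.4511]
AᵀP(A−BK) = [1.6015 4.1278; 4.1278 10.8647]
P' = Q + AᵀP(A−BK) = [3.8515 4.1278; 4.1278 11.8647]
tr(P') = 15.7162


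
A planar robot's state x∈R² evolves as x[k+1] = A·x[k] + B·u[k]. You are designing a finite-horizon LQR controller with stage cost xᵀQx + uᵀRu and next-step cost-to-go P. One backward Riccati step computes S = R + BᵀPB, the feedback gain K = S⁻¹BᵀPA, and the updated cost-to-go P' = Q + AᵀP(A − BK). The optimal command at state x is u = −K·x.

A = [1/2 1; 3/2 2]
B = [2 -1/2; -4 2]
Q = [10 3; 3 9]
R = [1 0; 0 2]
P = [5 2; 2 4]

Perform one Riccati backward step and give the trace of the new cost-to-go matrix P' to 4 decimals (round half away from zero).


BᵀP = [2.0000 -12.0000; 1.5000 7.0000]
S = R + BᵀPB = [1 0; 0 2] + [52.0000 -25.0000; -25.0000 13.2500] = [53.0000 -25.0000; -25.0000 15.2500]
BᵀPA = [-17.0000 -22.0000; 11.2500 15.5000]
K = S⁻¹·BᵀPA = [0.1201 0.2838; 0.9345 1.4816]
A−BK = [0.7271 1.1733; 0.1112 0.1719]
AᵀP(A−BK) = [4.7776 7.6562; 7.6562 12.2783]
P' = Q + AᵀP(A−BK) = [14.7776 10.6562; 10.6562 21.2783]
tr(P') = 36.0559

36.0559


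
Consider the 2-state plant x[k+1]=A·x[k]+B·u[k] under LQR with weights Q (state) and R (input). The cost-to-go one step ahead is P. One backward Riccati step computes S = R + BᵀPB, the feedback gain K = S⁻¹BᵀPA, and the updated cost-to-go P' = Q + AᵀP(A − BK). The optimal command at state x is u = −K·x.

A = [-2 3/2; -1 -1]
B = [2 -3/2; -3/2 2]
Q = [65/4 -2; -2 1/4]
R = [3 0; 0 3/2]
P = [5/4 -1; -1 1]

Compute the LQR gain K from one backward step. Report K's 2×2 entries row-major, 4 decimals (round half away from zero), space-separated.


-0.1440 0.2345 0.1661 -0.4377

BᵀP = [4.0000 -3.5000; -3.8750 3.5000]
S = R + BᵀPB = [3 0; 0 3/2] + [13.2500 -13.0000; -13.0000 12.8125] = [16.2500 -13.0000; -13.0000 14.3125]
BᵀPA = [-4.5000 9.5000; 4.2500 -9.3125]
K = S⁻¹·BᵀPA = [-0.1440 0.2345; 0.1661 -0.4377]
A−BK = [-1.4628 0.3745; -1.5483 0.2271]
AᵀP(A−BK) = [0.6459 -0.3347; -0.3347 0.5091]
P' = Q + AᵀP(A−BK) = [16.8959 -2.3347; -2.3347 0.7591]
tr(P') = 17.6550


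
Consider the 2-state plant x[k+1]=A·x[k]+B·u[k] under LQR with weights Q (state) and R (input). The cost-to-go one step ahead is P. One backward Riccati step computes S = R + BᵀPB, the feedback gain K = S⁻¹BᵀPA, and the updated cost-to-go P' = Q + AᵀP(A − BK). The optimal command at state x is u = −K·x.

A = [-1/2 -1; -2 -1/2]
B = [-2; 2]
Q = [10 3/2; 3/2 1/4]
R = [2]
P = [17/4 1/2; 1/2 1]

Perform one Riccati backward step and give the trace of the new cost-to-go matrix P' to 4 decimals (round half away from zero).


18.5724

BᵀP = [-7.5000 1.0000]
S = R + BᵀPB = [2] + [17.0000] = [19.0000]
BᵀPA = [1.7500 7.0000]
K = S⁻¹·BᵀPA = [0.0921 0.3684]
A−BK = [-0.3158 -0.2632; -2.1842 -1.2368]
AᵀP(A−BK) = [5.9013 3.6053; 3.6053 2.4211]
P' = Q + AᵀP(A−BK) = [15.9013 5.1053; 5.1053 2.6711]
tr(P') = 18.5724


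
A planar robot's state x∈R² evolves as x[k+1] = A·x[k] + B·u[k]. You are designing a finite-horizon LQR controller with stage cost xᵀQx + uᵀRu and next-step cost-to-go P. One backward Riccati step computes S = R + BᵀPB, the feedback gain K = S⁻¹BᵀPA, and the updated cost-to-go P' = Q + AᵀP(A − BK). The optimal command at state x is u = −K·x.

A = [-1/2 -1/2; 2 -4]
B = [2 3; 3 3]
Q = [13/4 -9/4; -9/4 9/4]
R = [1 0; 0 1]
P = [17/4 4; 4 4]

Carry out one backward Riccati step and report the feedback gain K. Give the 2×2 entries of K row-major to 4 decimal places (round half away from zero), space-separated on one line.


BᵀP = [20.5000 20.0000; 24.7500 24.0000]
S = R + BᵀPB = [1 0; 0 1] + [101.0000 121.5000; 121.5000 146.2500] = [102.0000 121.5000; 121.5000 147.2500]
BᵀPA = [29.7500 -90.2500; 35.6250 -108.3750]
K = S⁻¹·BᵀPA = [0.2031 -0.4733; 0.0743 -0.3455]
A−BK = [-1.1293 1.4830; 1.1676 -1.5437]
AᵀP(A−BK) = [0.3715 -0.5498; -0.5498 0.9079]
P' = Q + AᵀP(A−BK) = [3.6215 -2.7998; -2.7998 3.1579]
tr(P') = 6.7794

0.2031 -0.4733 0.0743 -0.3455


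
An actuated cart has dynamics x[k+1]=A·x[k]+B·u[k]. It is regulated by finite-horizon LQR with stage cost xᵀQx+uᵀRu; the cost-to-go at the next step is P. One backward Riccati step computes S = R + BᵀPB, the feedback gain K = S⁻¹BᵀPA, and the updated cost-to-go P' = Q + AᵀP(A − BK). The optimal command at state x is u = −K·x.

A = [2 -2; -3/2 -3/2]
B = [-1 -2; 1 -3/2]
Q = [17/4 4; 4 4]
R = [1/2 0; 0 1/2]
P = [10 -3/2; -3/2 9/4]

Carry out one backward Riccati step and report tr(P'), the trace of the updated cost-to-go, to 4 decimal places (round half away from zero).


BᵀP = [-11.5000 3.7500; -17.7500 -0.3750]
S = R + BᵀPB = [1/2 0; 0 1/2] + [15.2500 17.3750; 17.3750 36.0625] = [15.7500 17.3750; 17.3750 36.5625]
BᵀPA = [-28.6250 17.3750; -34.9375 36.0625]
K = S⁻¹·BᵀPA = [-1.6044 0.0317; -0.1931 0.9713]
A−BK = [0.0094 -0.0258; -0.1852 -0.0748]
AᵀP(A−BK) = [1.3890 -0.0966; -0.0966 0.4856]
P' = Q + AᵀP(A−BK) = [5.6390 3.9034; 3.9034 4.4856]
tr(P') = 10.1246

10.1246


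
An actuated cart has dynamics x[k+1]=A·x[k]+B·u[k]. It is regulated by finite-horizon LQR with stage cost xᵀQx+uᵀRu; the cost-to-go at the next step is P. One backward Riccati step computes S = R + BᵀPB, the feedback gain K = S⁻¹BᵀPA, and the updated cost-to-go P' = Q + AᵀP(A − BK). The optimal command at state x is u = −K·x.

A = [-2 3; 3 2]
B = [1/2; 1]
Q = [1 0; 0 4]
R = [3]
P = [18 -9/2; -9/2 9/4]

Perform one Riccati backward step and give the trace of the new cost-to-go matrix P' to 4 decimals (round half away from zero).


218.1071

BᵀP = [4.5000 0.0000]
S = R + BᵀPB = [3] + [2.2500] = [5.2500]
BᵀPA = [-9.0000 13.5000]
K = S⁻¹·BᵀPA = [-1.7143 2.5714]
A−BK = [-1.1429 1.7143; 4.7143 -0.5714]
AᵀP(A−BK) = [130.8214 -93.8571; -93.8571 82.2857]
P' = Q + AᵀP(A−BK) = [131.8214 -93.8571; -93.8571 86.2857]
tr(P') = 218.1071


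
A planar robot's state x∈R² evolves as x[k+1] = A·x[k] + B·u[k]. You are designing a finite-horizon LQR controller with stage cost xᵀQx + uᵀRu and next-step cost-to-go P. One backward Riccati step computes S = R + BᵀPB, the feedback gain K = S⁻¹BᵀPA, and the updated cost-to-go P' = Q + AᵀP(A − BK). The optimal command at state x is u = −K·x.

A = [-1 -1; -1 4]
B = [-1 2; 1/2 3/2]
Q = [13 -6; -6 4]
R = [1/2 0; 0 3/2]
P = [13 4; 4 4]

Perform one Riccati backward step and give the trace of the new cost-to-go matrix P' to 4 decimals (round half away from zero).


BᵀP = [-11.0000 -2.0000; 32.0000 14.0000]
S = R + BᵀPB = [1/2 0; 0 3/2] + [10.0000 -25.0000; -25.0000 85.0000] = [10.5000 -25.0000; -25.0000 86.5000]
BᵀPA = [13.0000 3.0000; -46.0000 24.0000]
K = S⁻¹·BᵀPA = [-0.0900 3.0344; -0.5578 1.1545]
A−BK = [0.0256 -0.2745; -0.1183 0.7511]
AᵀP(A−BK) = [0.5110 -1.3425; -1.3425 8.1898]
P' = Q + AᵀP(A−BK) = [13.5110 -7.3425; -7.3425 12.1898]
tr(P') = 25.7008

25.7008


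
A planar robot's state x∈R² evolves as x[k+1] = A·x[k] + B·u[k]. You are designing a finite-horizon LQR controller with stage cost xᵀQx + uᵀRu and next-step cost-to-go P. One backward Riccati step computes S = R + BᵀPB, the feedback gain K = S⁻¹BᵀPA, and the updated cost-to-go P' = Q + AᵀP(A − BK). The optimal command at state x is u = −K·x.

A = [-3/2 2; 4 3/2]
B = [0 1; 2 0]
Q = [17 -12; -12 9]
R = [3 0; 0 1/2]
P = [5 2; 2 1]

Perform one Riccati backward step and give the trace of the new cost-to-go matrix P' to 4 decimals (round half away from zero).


BᵀP = [4.0000 2.0000; 5.0000 2.0000]
S = R + BᵀPB = [3 0; 0 1/2] + [4.0000 4.0000; 4.0000 5.0000] = [7.0000 4.0000; 4.0000 5.5000]
BᵀPA = [2.0000 11.0000; 0.5000 13.0000]
K = S⁻¹·BᵀPA = [0.4000 0.3778; -0.2000 2.0889]
A−BK = [-1.3000 -0.0889; 3.2000 0.7444]
AᵀP(A−BK) = [2.5500 0.7000; 0.7000 2.9389]
P' = Q + AᵀP(A−BK) = [19.5500 -11.3000; -11.3000 11.9389]
tr(P') = 31.4889

31.4889


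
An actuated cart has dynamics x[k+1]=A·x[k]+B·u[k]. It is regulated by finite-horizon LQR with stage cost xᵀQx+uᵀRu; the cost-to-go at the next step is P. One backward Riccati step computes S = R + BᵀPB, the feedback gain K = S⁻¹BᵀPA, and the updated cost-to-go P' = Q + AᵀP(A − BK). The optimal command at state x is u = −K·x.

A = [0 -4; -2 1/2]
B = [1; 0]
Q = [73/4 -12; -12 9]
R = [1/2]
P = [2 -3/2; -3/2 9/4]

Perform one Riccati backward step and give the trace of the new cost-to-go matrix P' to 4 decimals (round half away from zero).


BᵀP = [2.0000 -1.5000]
S = R + BᵀPB = [1/2] + [2.0000] = [2.5000]
BᵀPA = [3.0000 -8.7500]
K = S⁻¹·BᵀPA = [1.2000 -3.5000]
A−BK = [-1.2000 -0.5000; -2.0000 0.5000]
AᵀP(A−BK) = [5.4000 -3.7500; -3.7500 7.9375]
P' = Q + AᵀP(A−BK) = [23.6500 -15.7500; -15.7500 16.9375]
tr(P') = 40.5875

40.5875


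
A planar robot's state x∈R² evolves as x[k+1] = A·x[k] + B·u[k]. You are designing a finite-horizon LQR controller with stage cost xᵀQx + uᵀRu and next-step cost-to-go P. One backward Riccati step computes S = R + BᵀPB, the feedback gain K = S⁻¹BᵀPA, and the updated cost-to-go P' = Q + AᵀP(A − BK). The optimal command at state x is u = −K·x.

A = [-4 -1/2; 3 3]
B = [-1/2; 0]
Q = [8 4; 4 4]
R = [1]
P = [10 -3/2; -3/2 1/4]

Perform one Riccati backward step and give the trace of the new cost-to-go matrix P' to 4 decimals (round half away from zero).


BᵀP = [-5.0000 0.7500]
S = R + BᵀPB = [1] + [2.5000] = [3.5000]
BᵀPA = [22.2500 4.7500]
K = S⁻¹·BᵀPA = [6.3571 1.3571]
A−BK = [-0.8214 0.1786; 3.0000 3.0000]
AᵀP(A−BK) = [56.8036 12.3036; 12.3036 2.8036]
P' = Q + AᵀP(A−BK) = [64.8036 16.3036; 16.3036 6.8036]
tr(P') = 71.6071

71.6071


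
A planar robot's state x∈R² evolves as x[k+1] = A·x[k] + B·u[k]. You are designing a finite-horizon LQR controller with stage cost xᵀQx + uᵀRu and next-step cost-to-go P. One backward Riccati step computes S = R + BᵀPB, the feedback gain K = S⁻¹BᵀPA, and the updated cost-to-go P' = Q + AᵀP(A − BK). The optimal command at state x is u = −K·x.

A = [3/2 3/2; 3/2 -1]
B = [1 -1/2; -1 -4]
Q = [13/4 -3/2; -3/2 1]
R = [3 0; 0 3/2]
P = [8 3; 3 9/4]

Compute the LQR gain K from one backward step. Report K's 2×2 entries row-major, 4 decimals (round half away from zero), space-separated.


BᵀP = [5.0000 0.7500; -16.0000 -10.5000]
S = R + BᵀPB = [3 0; 0 3/2] + [4.2500 -5.5000; -5.5000 50.0000] = [7.2500 -5.5000; -5.5000 51.5000]
BᵀPA = [8.6250 6.7500; -39.7500 -13.5000]
K = S⁻¹·BᵀPA = [0.6574 0.7967; -0.7016 -0.1770]
A−BK = [0.4918 0.6148; -0.6492 -0.9115]
AᵀP(A−BK) = [3.0025 2.9656; 2.9656 3.4820]
P' = Q + AᵀP(A−BK) = [6.2525 1.4656; 1.4656 4.4820]
tr(P') = 10.7344

0.6574 0.7967 -0.7016 -0.1770


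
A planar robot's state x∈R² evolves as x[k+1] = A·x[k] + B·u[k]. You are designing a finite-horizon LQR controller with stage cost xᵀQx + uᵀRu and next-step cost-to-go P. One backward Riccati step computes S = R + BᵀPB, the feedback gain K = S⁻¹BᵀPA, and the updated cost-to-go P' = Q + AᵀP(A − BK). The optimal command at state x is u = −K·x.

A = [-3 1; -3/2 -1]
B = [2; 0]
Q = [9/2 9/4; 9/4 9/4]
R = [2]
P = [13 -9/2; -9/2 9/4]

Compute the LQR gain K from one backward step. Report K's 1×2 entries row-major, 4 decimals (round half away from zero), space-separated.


BᵀP = [26.0000 -9.0000]
S = R + BᵀPB = [2] + [52.0000] = [54.0000]
BᵀPA = [-64.5000 35.0000]
K = S⁻¹·BᵀPA = [-1.1944 0.6481]
A−BK = [-0.6111 -0.2963; -1.5000 -1.0000]
AᵀP(A−BK) = [4.5208 -0.5694; -0.5694 1.5648]
P' = Q + AᵀP(A−BK) = [9.0208 1.6806; 1.6806 3.8148]
tr(P') = 12.8356

-1.1944 0.6481


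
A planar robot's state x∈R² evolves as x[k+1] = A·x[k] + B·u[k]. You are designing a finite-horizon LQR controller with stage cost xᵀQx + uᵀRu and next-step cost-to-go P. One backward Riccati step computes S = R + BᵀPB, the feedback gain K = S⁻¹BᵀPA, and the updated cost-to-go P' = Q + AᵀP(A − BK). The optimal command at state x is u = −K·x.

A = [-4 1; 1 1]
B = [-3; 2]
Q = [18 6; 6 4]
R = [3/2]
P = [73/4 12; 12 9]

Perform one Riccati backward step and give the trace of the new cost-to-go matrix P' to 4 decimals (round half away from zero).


BᵀP = [-30.7500 -18.0000]
S = R + BᵀPB = [3/2] + [56.2500] = [57.7500]
BᵀPA = [105.0000 -48.7500]
K = S⁻¹·BᵀPA = [1.8182 -0.8442]
A−BK = [1.4545 -1.5325; -2.6364 2.6883]
AᵀP(A−BK) = [14.0909 -11.3636; -11.3636 10.0974]
P' = Q + AᵀP(A−BK) = [32.0909 -5.3636; -5.3636 14.0974]
tr(P') = 46.1883

46.1883


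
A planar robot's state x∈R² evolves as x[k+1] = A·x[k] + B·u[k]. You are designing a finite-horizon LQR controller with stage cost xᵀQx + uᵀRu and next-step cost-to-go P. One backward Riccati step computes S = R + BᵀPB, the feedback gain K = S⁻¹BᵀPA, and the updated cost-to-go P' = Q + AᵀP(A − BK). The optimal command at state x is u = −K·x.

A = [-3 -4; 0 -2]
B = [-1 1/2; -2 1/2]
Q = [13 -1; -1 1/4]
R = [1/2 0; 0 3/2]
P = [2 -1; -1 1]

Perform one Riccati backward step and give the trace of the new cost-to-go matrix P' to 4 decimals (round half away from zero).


46.7348

BᵀP = [0.0000 -1.0000; 0.5000 0.0000]
S = R + BᵀPB = [1/2 0; 0 3/2] + [2.0000 -0.5000; -0.5000 0.2500] = [2.5000 -0.5000; -0.5000 1.7500]
BᵀPA = [0.0000 2.0000; -1.5000 -2.0000]
K = S⁻¹·BᵀPA = [-0.1818 0.6061; -0.9091 -0.9697]
A−BK = [-2.7273 -2.9091; 0.0909 -0.3030]
AᵀP(A−BK) = [16.6364 16.5455; 16.5455 16.8485]
P' = Q + AᵀP(A−BK) = [29.6364 15.5455; 15.5455 17.0985]
tr(P') = 46.7348


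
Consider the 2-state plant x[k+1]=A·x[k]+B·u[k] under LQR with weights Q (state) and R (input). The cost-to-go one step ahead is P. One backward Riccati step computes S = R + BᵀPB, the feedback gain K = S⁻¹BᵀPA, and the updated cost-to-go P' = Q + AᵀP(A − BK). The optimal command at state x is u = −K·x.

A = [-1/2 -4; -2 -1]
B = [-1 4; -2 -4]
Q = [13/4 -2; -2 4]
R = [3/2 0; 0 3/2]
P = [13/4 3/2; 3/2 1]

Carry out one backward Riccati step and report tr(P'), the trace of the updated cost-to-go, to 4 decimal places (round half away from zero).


12.2918

BᵀP = [-6.2500 -3.5000; 7.0000 2.0000]
S = R + BᵀPB = [3/2 0; 0 3/2] + [13.2500 -11.0000; -11.0000 20.0000] = [14.7500 -11.0000; -11.0000 21.5000]
BᵀPA = [10.1250 28.5000; -7.5000 -30.0000]
K = S⁻¹·BᵀPA = [0.6893 1.4417; 0.0038 -0.6577]
A−BK = [0.1740 0.0727; -0.6061 -0.7476]
AᵀP(A−BK) = [0.8621 1.7199; 1.7199 4.1797]
P' = Q + AᵀP(A−BK) = [4.1121 -0.2801; -0.2801 8.1797]
tr(P') = 12.2918


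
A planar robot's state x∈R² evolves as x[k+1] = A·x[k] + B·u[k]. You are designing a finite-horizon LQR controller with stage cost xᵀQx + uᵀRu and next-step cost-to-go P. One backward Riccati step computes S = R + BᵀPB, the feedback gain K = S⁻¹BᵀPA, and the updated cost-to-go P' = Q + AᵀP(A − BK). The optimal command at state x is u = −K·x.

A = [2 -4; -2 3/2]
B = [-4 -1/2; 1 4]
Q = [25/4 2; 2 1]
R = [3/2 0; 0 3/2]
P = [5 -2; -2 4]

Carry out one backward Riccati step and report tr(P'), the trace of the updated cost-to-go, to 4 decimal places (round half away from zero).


9.2199

BᵀP = [-22.0000 12.0000; -10.5000 17.0000]
S = R + BᵀPB = [3/2 0; 0 3/2] + [100.0000 59.0000; 59.0000 73.2500] = [101.5000 59.0000; 59.0000 74.7500]
BᵀPA = [-68.0000 106.0000; -55.0000 67.5000]
K = S⁻¹·BᵀPA = [-0.4476 0.9598; -0.3825 0.1455]
A−BK = [0.0183 -0.0881; -0.0225 -0.0416]
AᵀP(A−BK) = [0.5253 -0.7346; -0.7346 1.4446]
P' = Q + AᵀP(A−BK) = [6.7753 1.2654; 1.2654 2.4446]
tr(P') = 9.2199


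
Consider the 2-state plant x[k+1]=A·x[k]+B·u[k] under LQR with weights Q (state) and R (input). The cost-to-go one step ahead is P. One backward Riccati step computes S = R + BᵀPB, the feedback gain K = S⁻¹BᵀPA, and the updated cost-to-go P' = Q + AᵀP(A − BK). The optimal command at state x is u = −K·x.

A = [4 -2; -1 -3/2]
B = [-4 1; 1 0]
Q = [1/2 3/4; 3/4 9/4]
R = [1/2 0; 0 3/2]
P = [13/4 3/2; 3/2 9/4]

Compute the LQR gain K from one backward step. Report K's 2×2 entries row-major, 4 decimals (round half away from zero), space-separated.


BᵀP = [-11.5000 -3.7500; 3.2500 1.5000]
S = R + BᵀPB = [1/2 0; 0 3/2] + [42.2500 -11.5000; -11.5000 3.2500] = [42.7500 -11.5000; -11.5000 4.7500]
BᵀPA = [-42.2500 28.6250; 11.5000 -8.7500]
K = S⁻¹·BᵀPA = [-0.9665 0.4991; 0.0812 -0.6337]
A−BK = [0.0530 0.6302; -0.0335 -1.9991]
AᵀP(A−BK) = [0.4832 -0.2496; -0.2496 7.2303]
P' = Q + AᵀP(A−BK) = [0.9832 0.5004; 0.5004 9.4803]
tr(P') = 10.4635

-0.9665 0.4991 0.0812 -0.6337


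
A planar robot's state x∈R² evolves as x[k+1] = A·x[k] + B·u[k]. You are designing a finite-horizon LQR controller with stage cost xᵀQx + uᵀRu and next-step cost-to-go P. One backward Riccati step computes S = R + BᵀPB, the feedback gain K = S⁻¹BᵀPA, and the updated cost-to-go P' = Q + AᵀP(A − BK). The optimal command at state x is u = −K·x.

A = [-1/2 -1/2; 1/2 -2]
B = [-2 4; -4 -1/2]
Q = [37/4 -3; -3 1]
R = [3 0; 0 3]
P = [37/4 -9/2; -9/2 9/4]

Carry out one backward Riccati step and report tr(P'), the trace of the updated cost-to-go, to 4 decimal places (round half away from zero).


10.5598

BᵀP = [-0.5000 0.0000; 39.2500 -19.1250]
S = R + BᵀPB = [3 0; 0 3] + [1.0000 -2.0000; -2.0000 166.5625] = [4.0000 -2.0000; -2.0000 169.5625]
BᵀPA = [0.2500 0.2500; -29.1875 18.6250]
K = S⁻¹·BᵀPA = [-0.0237 0.1181; -0.1724 0.1112]
A−BK = [0.1422 -0.7087; 0.3190 -1.4719]
AᵀP(A−BK) = [0.0986 -0.0954; -0.0954 0.2112]
P' = Q + AᵀP(A−BK) = [9.3486 -3.0954; -3.0954 1.2112]
tr(P') = 10.5598


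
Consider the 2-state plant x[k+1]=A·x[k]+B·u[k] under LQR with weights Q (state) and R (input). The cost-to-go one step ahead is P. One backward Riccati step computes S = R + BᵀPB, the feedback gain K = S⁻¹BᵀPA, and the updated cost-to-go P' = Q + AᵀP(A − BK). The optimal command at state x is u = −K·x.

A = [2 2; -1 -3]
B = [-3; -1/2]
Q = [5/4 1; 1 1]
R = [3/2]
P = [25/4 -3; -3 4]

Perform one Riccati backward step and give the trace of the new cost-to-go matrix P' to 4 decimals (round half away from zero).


43.7173

BᵀP = [-17.2500 7.0000]
S = R + BᵀPB = [3/2] + [48.2500] = [49.7500]
BᵀPA = [-41.5000 -55.5000]
K = S⁻¹·BᵀPA = [-0.8342 -1.1156]
A−BK = [-0.5025 -1.3467; -1.4171 -3.5578]
AᵀP(A−BK) = [6.3819 14.7035; 14.7035 35.0854]
P' = Q + AᵀP(A−BK) = [7.6319 15.7035; 15.7035 36.0854]
tr(P') = 43.7173


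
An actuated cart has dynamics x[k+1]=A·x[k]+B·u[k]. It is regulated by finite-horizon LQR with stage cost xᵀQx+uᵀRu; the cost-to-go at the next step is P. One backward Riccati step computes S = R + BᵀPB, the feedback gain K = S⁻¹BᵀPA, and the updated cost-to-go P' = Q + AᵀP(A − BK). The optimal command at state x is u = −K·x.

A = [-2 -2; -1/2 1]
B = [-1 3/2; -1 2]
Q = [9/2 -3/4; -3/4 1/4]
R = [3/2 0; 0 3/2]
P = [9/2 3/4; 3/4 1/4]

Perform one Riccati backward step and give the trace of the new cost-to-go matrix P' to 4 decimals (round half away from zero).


8.2229

BᵀP = [-5.2500 -1.0000; 8.2500 1.6250]
S = R + BᵀPB = [3/2 0; 0 3/2] + [6.2500 -9.8750; -9.8750 15.6250] = [7.7500 -9.8750; -9.8750 17.1250]
BᵀPA = [11.0000 9.5000; -17.3125 -14.8750]
K = S⁻¹·BᵀPA = [0.4947 0.4487; -0.7257 -0.6099]
A−BK = [-0.4168 -0.6365; 1.4461 2.6684]
AᵀP(A−BK) = [1.5574 1.6308; 1.6308 1.9154]
P' = Q + AᵀP(A−BK) = [6.0574 0.8808; 0.8808 2.1654]
tr(P') = 8.2229


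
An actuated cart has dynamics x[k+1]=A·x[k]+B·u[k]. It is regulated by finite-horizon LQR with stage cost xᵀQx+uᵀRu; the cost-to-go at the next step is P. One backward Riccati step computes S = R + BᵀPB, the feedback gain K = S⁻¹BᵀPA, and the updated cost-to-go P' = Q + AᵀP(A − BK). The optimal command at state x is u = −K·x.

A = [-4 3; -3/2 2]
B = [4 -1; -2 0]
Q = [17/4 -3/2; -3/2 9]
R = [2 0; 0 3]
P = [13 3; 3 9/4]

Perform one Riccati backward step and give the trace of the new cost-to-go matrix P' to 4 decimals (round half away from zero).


BᵀP = [46.0000 7.5000; -13.0000 -3.0000]
S = R + BᵀPB = [2 0; 0 3] + [169.0000 -46.0000; -46.0000 13.0000] = [171.0000 -46.0000; -46.0000 16.0000]
BᵀPA = [-195.2500 153.0000; 56.5000 -45.0000]
K = S⁻¹·BᵀPA = [-0.8468 0.6097; 1.0968 -1.0597]
A−BK = [0.4839 -0.4984; -3.1935 3.2194]
AᵀP(A−BK) = [21.7621 -21.3387; -21.3387 21.0339]
P' = Q + AᵀP(A−BK) = [26.0121 -22.8387; -22.8387 30.0339]
tr(P') = 56.0460

56.0460


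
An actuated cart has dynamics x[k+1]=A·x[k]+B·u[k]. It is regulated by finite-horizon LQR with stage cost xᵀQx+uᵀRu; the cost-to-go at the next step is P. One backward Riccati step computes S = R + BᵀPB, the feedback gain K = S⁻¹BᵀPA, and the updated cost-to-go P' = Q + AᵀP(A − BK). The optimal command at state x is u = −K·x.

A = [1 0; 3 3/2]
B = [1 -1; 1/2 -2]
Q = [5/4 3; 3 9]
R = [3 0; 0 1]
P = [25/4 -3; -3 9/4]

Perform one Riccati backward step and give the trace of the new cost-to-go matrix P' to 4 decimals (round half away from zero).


15.0108

BᵀP = [4.7500 -1.8750; -0.2500 -1.5000]
S = R + BᵀPB = [3 0; 0 1] + [3.8125 -1.0000; -1.0000 3.2500] = [6.8125 -1.0000; -1.0000 4.2500]
BᵀPA = [-0.8750 -2.8125; -4.7500 -2.2500]
K = S⁻¹·BᵀPA = [-0.3030 -0.5081; -1.1889 -0.6490]
A−BK = [0.1140 -0.1409; 0.7736 0.4561]
AᵀP(A−BK) = [2.5875 2.0978; 2.0978 2.1733]
P' = Q + AᵀP(A−BK) = [3.8375 5.0978; 5.0978 11.1733]
tr(P') = 15.0108


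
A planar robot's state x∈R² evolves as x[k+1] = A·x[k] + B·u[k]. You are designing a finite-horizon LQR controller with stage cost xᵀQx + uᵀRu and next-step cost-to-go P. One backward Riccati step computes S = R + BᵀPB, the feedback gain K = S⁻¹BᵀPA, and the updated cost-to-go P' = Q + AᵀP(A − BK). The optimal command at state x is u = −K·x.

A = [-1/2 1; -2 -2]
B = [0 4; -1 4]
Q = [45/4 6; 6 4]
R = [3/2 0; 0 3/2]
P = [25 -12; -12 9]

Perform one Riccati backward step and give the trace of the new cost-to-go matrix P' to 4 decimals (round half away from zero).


BᵀP = [12.0000 -9.0000; 52.0000 -12.0000]
S = R + BᵀPB = [3/2 0; 0 3/2] + [9.0000 12.0000; 12.0000 160.0000] = [10.5000 12.0000; 12.0000 161.5000]
BᵀPA = [12.0000 30.0000; -2.0000 76.0000]
K = S⁻¹·BᵀPA = [1.2644 2.5346; -0.1063 0.2823]
A−BK = [-0.0747 -0.1290; -0.3103 -0.5945]
AᵀP(A−BK) = [2.8648 5.6498; 5.6498 11.5114]
P' = Q + AᵀP(A−BK) = [14.1148 11.6498; 11.6498 15.5114]
tr(P') = 29.6261

29.6261


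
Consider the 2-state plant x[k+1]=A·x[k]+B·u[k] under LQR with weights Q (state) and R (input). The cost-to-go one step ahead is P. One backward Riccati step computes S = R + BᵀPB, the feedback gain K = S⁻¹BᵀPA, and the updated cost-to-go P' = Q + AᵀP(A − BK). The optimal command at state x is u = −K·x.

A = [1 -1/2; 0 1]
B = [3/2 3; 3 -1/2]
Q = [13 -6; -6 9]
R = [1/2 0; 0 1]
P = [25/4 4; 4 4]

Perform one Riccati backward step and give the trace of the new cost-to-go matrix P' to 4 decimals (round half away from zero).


22.2084

BᵀP = [21.3750 18.0000; 16.7500 10.0000]
S = R + BᵀPB = [1/2 0; 0 1] + [86.0625 55.1250; 55.1250 45.2500] = [86.5625 55.1250; 55.1250 46.2500]
BᵀPA = [21.3750 7.3125; 16.7500 1.6250]
K = S⁻¹·BᵀPA = [0.0676 0.2577; 0.2815 -0.2720]
A−BK = [0.0539 -0.0705; -0.0621 0.0909]
AᵀP(A−BK) = [0.0884 -0.0771; -0.0771 0.1200]
P' = Q + AᵀP(A−BK) = [13.0884 -6.0771; -6.0771 9.1200]
tr(P') = 22.2084


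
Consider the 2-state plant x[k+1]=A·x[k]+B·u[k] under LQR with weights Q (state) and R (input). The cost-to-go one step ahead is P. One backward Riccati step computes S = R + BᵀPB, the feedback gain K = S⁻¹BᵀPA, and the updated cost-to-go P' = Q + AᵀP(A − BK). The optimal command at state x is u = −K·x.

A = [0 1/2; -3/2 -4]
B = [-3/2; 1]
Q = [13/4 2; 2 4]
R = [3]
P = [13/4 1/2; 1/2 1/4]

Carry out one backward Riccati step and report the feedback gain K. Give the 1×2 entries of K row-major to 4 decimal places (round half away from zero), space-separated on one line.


BᵀP = [-4.3750 -0.5000]
S = R + BᵀPB = [3] + [6.0625] = [9.0625]
BᵀPA = [0.7500 -0.1875]
K = S⁻¹·BᵀPA = [0.0828 -0.0207]
A−BK = [0.1241 0.4690; -1.5828 -3.9793]
AᵀP(A−BK) = [0.5004 1.1405; 1.1405 2.8086]
P' = Q + AᵀP(A−BK) = [3.7504 3.1405; 3.1405 6.8086]
tr(P') = 10.5591

0.0828 -0.0207


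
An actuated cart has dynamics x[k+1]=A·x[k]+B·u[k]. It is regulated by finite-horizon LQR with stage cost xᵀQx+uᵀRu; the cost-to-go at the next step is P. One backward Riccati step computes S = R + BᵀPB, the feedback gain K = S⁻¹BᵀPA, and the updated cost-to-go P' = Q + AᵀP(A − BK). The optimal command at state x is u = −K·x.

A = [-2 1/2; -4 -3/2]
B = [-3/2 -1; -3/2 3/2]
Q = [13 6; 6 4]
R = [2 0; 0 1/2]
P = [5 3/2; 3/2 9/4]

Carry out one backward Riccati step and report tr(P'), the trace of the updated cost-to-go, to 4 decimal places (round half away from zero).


24.0377

BᵀP = [-9.7500 -5.6250; -2.7500 1.8750]
S = R + BᵀPB = [2 0; 0 1/2] + [23.0625 1.3125; 1.3125 5.5625] = [25.0625 1.3125; 1.3125 6.0625]
BᵀPA = [42.0000 3.5625; -2.0000 -4.1875]
K = S⁻¹·BᵀPA = [1.7125 0.1804; -0.7006 -0.7298]
A−BK = [-0.1319 0.0408; -0.3803 -0.1348]
AᵀP(A−BK) = [6.6736 0.9653; 0.9653 0.3641]
P' = Q + AᵀP(A−BK) = [19.6736 6.9653; 6.9653 4.3641]
tr(P') = 24.0377


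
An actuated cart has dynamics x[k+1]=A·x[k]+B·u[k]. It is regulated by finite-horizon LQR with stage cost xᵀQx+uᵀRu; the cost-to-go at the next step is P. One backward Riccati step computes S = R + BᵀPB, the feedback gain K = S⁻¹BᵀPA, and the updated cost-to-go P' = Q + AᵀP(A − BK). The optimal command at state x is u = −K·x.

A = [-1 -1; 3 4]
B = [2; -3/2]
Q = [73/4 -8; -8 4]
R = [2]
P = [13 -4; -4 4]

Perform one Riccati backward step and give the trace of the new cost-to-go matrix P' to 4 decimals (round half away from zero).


BᵀP = [32.0000 -14.0000]
S = R + BᵀPB = [2] + [85.0000] = [87.0000]
BᵀPA = [-74.0000 -88.0000]
K = S⁻¹·BᵀPA = [-0.8506 -1.0115]
A−BK = [0.7011 1.0230; 1.7241 2.4828]
AᵀP(A−BK) = [10.0575 14.1494; 14.1494 19.9885]
P' = Q + AᵀP(A−BK) = [28.3075 6.1494; 6.1494 23.9885]
tr(P') = 52.2960

52.2960


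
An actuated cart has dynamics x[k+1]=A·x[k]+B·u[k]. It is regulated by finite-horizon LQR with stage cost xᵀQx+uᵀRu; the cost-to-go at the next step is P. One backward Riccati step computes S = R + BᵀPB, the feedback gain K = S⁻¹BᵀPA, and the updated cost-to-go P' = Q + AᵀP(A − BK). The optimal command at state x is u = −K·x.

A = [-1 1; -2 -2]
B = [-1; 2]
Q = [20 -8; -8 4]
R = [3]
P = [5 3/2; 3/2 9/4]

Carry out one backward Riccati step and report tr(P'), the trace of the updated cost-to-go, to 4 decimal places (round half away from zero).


44.7273

BᵀP = [-2.0000 3.0000]
S = R + BᵀPB = [3] + [8.0000] = [11.0000]
BᵀPA = [-4.0000 -8.0000]
K = S⁻¹·BᵀPA = [-0.3636 -0.7273]
A−BK = [-1.3636 0.2727; -1.2727 -0.5455]
AᵀP(A−BK) = [18.5455 1.0909; 1.0909 2.1818]
P' = Q + AᵀP(A−BK) = [38.5455 -6.9091; -6.9091 6.1818]
tr(P') = 44.7273


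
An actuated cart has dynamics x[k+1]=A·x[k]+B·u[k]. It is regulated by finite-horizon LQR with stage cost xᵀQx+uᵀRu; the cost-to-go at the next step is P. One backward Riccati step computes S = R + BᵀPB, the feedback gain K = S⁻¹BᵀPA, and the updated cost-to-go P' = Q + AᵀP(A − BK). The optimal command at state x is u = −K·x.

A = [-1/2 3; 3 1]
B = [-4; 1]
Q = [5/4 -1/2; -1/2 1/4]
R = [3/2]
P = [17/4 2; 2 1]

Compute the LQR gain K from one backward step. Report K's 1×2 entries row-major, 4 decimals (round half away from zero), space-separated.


-0.2477 -0.9541

BᵀP = [-15.0000 -7.0000]
S = R + BᵀPB = [3/2] + [53.0000] = [54.5000]
BᵀPA = [-13.5000 -52.0000]
K = S⁻¹·BᵀPA = [-0.2477 -0.9541]
A−BK = [-1.4908 -0.8165; 3.2477 1.9541]
AᵀP(A−BK) = [0.7185 0.7443; 0.7443 1.6353]
P' = Q + AᵀP(A−BK) = [1.9685 0.2443; 0.2443 1.8853]
tr(P') = 3.8538


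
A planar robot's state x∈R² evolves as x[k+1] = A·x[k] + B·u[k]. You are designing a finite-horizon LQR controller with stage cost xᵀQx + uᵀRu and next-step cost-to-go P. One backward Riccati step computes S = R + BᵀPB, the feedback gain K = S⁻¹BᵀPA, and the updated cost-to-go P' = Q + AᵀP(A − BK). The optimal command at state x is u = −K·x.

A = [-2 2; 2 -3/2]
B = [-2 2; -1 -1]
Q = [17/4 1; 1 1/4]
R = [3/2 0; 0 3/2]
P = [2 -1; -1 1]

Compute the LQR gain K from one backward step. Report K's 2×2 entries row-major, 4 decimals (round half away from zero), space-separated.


0.0884 -0.1602 -1.0608 0.9227

BᵀP = [-3.0000 1.0000; 5.0000 -3.0000]
S = R + BᵀPB = [3/2 0; 0 3/2] + [5.0000 -7.0000; -7.0000 13.0000] = [6.5000 -7.0000; -7.0000 14.5000]
BᵀPA = [8.0000 -7.5000; -16.0000 14.5000]
K = S⁻¹·BᵀPA = [0.0884 -0.1602; -1.0608 0.9227]
A−BK = [0.2983 -0.1657; 1.0276 -0.7376]
AᵀP(A−BK) = [2.3204 -1.9558; -1.9558 1.6699]
P' = Q + AᵀP(A−BK) = [6.5704 -0.9558; -0.9558 1.9199]
tr(P') = 8.4903


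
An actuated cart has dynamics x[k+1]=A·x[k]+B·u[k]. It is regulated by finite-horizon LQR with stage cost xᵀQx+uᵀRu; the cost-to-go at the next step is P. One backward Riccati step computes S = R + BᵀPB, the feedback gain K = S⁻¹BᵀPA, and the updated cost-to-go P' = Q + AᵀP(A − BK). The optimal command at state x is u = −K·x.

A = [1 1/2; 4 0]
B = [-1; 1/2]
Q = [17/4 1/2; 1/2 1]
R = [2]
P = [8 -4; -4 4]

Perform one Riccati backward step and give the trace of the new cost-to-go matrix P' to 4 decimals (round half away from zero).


BᵀP = [-10.0000 6.0000]
S = R + BᵀPB = [2] + [13.0000] = [15.0000]
BᵀPA = [14.0000 -5.0000]
K = S⁻¹·BᵀPA = [0.9333 -0.3333]
A−BK = [1.9333 0.1667; 3.5333 0.1667]
AᵀP(A−BK) = [26.9333 0.6667; 0.6667 0.3333]
P' = Q + AᵀP(A−BK) = [31.1833 1.1667; 1.1667 1.3333]
tr(P') = 32.5167

32.5167


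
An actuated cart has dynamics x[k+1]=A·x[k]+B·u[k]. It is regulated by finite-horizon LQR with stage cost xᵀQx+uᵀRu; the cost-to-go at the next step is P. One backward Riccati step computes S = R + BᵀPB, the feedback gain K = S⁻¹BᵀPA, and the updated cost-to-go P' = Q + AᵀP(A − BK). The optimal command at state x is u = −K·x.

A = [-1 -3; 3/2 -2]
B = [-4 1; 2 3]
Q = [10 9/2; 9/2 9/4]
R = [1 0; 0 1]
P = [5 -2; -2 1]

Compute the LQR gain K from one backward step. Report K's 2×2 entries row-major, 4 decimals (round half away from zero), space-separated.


BᵀP = [-24.0000 10.0000; -1.0000 1.0000]
S = R + BᵀPB = [1 0; 0 1] + [116.0000 6.0000; 6.0000 2.0000] = [117.0000 6.0000; 6.0000 3.0000]
BᵀPA = [39.0000 52.0000; 2.5000 1.0000]
K = S⁻¹·BᵀPA = [0.3238 0.4762; 0.1857 -0.6190]
A−BK = [0.1095 -0.4762; 0.2952 -1.0952]
AᵀP(A−BK) = [0.1571 -0.0238; -0.0238 0.8571]
P' = Q + AᵀP(A−BK) = [10.1571 4.4762; 4.4762 3.1071]
tr(P') = 13.2643

0.3238 0.4762 0.1857 -0.6190


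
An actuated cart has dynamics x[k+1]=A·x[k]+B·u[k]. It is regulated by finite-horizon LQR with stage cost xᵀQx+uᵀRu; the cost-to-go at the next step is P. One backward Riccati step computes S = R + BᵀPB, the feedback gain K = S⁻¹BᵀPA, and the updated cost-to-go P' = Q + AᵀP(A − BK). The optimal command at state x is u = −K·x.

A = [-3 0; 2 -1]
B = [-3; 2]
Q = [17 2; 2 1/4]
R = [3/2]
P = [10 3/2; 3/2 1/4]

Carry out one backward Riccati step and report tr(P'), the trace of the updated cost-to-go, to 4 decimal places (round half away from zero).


BᵀP = [-27.0000 -4.0000]
S = R + BᵀPB = [3/2] + [73.0000] = [74.5000]
BᵀPA = [73.0000 4.0000]
K = S⁻¹·BᵀPA = [0.9799 0.0537]
A−BK = [-0.0604 0.1611; 0.0403 -1.1074]
AᵀP(A−BK) = [1.4698 0.0805; 0.0805 0.0352]
P' = Q + AᵀP(A−BK) = [18.4698 2.0805; 2.0805 0.2852]
tr(P') = 18.7550

18.7550


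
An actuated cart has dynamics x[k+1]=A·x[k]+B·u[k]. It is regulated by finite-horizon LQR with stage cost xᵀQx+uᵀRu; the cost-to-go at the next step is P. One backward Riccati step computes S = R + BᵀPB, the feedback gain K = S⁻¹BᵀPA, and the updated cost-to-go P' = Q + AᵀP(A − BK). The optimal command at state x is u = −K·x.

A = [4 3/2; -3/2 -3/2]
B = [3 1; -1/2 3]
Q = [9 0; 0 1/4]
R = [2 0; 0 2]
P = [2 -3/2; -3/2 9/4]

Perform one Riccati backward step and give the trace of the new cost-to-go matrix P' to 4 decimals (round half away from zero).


BᵀP = [6.7500 -5.6250; -2.5000 5.2500]
S = R + BᵀPB = [2 0; 0 2] + [23.0625 -10.1250; -10.1250 13.2500] = [25.0625 -10.1250; -10.1250 15.2500]
BᵀPA = [35.4375 18.5625; -17.8750 -11.6250]
K = S⁻¹·BᵀPA = [1.2851 0.5913; -0.3189 -0.3697]
A−BK = [0.4635 0.0959; 0.0992 -0.0952]
AᵀP(A−BK) = [3.8203 1.8751; 1.8751 1.0388]
P' = Q + AᵀP(A−BK) = [12.8203 1.8751; 1.8751 1.2888]
tr(P') = 14.1091

14.1091


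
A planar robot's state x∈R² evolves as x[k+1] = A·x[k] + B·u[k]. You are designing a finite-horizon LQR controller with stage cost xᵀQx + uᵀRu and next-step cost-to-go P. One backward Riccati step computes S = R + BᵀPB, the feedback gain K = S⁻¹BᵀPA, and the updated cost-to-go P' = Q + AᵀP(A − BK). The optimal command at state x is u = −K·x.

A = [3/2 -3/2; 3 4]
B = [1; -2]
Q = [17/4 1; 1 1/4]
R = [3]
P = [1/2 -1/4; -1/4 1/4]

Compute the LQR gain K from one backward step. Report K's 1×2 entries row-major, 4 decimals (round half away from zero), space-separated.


BᵀP = [1.0000 -0.7500]
S = R + BᵀPB = [3] + [2.5000] = [5.5000]
BᵀPA = [-0.7500 -4.5000]
K = S⁻¹·BᵀPA = [-0.1364 -0.8182]
A−BK = [1.6364 -0.6818; 2.7273 2.3636]
AᵀP(A−BK) = [1.0227 0.8864; 0.8864 4.4432]
P' = Q + AᵀP(A−BK) = [5.2727 1.8864; 1.8864 4.6932]
tr(P') = 9.9659

-0.1364 -0.8182


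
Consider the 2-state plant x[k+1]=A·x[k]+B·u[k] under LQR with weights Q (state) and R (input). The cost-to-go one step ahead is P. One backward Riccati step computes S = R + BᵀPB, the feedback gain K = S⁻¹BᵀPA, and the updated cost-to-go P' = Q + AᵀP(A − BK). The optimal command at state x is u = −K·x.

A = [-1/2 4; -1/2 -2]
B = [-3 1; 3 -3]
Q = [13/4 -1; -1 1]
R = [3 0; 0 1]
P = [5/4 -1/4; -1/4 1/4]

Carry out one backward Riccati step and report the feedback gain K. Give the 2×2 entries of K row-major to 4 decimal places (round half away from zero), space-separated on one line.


0.1000 -0.8000 0.0667 0.4667

BᵀP = [-4.5000 1.5000; 2.0000 -1.0000]
S = R + BᵀPB = [3 0; 0 1] + [18.0000 -9.0000; -9.0000 5.0000] = [21.0000 -9.0000; -9.0000 6.0000]
BᵀPA = [1.5000 -21.0000; -0.5000 10.0000]
K = S⁻¹·BᵀPA = [0.1000 -0.8000; 0.0667 0.4667]
A−BK = [-0.2667 1.1333; -0.6000 1.8000]
AᵀP(A−BK) = [0.1333 -0.5667; -0.5667 3.5333]
P' = Q + AᵀP(A−BK) = [3.3833 -1.5667; -1.5667 4.5333]
tr(P') = 7.9167


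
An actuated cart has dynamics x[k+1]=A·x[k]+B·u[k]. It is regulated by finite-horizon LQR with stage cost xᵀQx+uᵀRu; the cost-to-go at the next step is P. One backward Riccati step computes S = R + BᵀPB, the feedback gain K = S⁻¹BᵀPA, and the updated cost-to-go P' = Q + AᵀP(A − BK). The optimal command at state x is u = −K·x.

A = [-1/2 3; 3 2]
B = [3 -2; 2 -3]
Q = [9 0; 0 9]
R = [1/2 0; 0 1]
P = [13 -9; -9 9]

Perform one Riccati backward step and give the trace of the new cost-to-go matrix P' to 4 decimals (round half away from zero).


23.3660

BᵀP = [21.0000 -9.0000; 1.0000 -9.0000]
S = R + BᵀPB = [1/2 0; 0 1] + [45.0000 -15.0000; -15.0000 25.0000] = [45.5000 -15.0000; -15.0000 26.0000]
BᵀPA = [-37.5000 45.0000; -27.5000 -15.0000]
K = S⁻¹·BᵀPA = [-1.4483 0.9864; -1.8933 -0.0078]
A−BK = [0.0585 0.0251; 0.2169 0.0037]
AᵀP(A−BK) = [4.8728 -0.7242; -0.7242 0.4932]
P' = Q + AᵀP(A−BK) = [13.8728 -0.7242; -0.7242 9.4932]
tr(P') = 23.3660


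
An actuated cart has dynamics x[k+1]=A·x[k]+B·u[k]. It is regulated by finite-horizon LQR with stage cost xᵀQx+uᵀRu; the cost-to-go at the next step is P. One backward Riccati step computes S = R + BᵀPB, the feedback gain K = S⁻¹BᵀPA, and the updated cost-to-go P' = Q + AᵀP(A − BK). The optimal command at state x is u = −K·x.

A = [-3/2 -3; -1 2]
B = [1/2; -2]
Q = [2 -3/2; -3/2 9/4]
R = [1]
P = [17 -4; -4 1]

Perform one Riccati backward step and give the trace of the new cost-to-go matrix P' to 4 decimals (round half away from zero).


BᵀP = [16.5000 -4.0000]
S = R + BᵀPB = [1] + [16.2500] = [17.2500]
BᵀPA = [-20.7500 -57.5000]
K = S⁻¹·BᵀPA = [-1.2029 -3.3333]
A−BK = [-0.8986 -1.3333; -3.4058 -4.6667]
AᵀP(A−BK) = [2.2899 5.3333; 5.3333 13.3333]
P' = Q + AᵀP(A−BK) = [4.2899 3.8333; 3.8333 15.5833]
tr(P') = 19.8732

19.8732


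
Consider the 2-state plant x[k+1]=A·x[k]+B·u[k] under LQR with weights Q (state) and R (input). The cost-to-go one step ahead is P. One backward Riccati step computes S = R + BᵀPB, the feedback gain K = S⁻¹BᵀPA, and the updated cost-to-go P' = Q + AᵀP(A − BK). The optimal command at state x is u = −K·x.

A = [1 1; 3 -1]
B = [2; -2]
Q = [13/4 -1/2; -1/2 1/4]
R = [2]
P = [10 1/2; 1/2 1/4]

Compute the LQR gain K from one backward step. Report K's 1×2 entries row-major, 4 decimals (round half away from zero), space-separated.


BᵀP = [19.0000 0.5000]
S = R + BᵀPB = [2] + [37.0000] = [39.0000]
BᵀPA = [20.5000 18.5000]
K = S⁻¹·BᵀPA = [0.5256 0.4744]
A−BK = [-0.0513 0.0513; 4.0513 -0.0513]
AᵀP(A−BK) = [4.4744 0.5256; 0.5256 0.4744]
P' = Q + AᵀP(A−BK) = [7.7244 0.0256; 0.0256 0.7244]
tr(P') = 8.4487

0.5256 0.4744
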